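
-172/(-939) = 172/939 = 0.18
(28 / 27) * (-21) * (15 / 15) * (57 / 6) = -1862 / 9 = -206.89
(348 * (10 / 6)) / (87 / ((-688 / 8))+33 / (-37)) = -1845560 / 6057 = -304.70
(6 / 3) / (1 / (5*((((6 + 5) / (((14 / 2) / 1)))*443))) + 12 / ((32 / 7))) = 389840 / 511721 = 0.76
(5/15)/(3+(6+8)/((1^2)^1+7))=0.07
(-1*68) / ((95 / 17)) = -1156 / 95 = -12.17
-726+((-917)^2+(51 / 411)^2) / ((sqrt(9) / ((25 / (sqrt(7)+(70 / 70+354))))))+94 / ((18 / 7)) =67589447384440 / 3547847763 - 197283074125 *sqrt(7) / 3547847763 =18903.71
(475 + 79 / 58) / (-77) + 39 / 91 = -25715 / 4466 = -5.76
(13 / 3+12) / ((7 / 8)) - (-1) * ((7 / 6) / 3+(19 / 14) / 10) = 24181 / 1260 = 19.19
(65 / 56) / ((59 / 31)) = 2015 / 3304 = 0.61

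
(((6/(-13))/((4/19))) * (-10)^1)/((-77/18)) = -5130/1001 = -5.12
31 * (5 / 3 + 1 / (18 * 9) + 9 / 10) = 32302 / 405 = 79.76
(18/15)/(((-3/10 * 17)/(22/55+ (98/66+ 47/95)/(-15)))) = -50416/799425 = -0.06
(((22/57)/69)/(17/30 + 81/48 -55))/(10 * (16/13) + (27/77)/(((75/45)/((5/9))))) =-1761760/206403817713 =-0.00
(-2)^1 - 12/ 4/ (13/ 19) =-83/ 13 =-6.38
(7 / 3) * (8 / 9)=56 / 27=2.07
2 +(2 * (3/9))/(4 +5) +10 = 326/27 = 12.07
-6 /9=-2 /3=-0.67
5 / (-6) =-5 / 6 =-0.83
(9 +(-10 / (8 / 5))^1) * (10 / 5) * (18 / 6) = 33 / 2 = 16.50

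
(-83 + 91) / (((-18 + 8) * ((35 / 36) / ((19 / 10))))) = -1368 / 875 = -1.56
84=84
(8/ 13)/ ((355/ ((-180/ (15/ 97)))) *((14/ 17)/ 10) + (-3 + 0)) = -0.20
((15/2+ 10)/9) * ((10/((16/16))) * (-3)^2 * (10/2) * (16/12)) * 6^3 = 252000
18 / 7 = 2.57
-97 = -97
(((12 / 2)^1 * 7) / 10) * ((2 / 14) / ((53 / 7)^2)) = 147 / 14045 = 0.01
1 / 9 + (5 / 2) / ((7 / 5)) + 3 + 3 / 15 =3211 / 630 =5.10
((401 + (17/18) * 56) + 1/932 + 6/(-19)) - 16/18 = 8016151/17708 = 452.69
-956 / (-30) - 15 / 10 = 30.37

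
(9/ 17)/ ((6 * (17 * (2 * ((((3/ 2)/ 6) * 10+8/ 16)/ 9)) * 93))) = 3/ 35836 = 0.00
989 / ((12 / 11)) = 10879 / 12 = 906.58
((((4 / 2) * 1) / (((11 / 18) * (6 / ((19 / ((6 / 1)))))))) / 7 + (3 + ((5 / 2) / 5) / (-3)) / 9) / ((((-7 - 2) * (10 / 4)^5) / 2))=-14944 / 11694375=-0.00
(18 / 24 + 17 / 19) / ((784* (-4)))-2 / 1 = -476797 / 238336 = -2.00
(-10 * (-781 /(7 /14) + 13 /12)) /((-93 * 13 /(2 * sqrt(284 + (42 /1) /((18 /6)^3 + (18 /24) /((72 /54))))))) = -187310 * sqrt(31479) /76167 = -436.32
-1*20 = -20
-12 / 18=-0.67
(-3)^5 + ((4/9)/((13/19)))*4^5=49393/117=422.16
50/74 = 25/37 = 0.68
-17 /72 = -0.24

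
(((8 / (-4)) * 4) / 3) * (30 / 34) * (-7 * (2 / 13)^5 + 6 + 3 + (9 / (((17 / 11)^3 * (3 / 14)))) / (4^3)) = -2678507984255 / 124043050612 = -21.59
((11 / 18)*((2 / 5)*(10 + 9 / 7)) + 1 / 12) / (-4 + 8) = 0.71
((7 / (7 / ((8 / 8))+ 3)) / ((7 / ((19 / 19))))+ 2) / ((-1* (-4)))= 21 / 40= 0.52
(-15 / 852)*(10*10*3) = -375 / 71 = -5.28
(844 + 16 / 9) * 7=53284 / 9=5920.44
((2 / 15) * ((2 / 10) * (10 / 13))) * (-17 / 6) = -34 / 585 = -0.06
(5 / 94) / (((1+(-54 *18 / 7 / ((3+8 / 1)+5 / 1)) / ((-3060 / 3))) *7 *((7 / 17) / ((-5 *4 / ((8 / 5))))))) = -0.23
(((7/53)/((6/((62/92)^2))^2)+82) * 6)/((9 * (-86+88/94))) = -0.64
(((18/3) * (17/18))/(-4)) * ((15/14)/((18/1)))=-85/1008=-0.08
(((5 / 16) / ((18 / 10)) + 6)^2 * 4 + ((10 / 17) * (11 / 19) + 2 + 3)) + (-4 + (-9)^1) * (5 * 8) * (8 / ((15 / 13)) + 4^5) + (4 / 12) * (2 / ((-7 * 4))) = -6281619824539 / 11721024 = -535927.56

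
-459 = -459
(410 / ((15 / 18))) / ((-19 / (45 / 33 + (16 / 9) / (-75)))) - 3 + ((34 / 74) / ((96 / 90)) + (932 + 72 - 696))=7536896863 / 27838800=270.73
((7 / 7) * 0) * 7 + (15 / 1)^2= 225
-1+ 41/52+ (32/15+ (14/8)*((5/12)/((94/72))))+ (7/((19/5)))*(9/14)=1276241/348270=3.66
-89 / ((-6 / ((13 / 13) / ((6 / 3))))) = 7.42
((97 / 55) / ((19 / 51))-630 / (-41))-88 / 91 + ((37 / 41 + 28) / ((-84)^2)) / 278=6967938309851 / 364187984160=19.13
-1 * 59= -59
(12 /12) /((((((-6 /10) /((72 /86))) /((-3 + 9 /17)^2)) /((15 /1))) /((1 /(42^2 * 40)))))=-45 /24854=-0.00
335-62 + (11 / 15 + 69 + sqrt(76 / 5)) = 2 * sqrt(95) / 5 + 5141 / 15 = 346.63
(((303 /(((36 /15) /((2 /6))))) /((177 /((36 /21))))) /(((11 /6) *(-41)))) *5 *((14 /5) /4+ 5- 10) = 21715 /186263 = 0.12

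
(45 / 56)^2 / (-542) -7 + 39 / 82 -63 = -4845112081 / 69688192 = -69.53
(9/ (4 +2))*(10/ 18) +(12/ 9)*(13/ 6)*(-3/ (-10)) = 17/ 10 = 1.70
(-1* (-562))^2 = 315844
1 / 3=0.33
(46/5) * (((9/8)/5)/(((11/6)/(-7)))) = -4347/550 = -7.90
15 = 15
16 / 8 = 2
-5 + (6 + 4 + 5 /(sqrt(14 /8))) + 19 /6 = 10 * sqrt(7) /7 + 49 /6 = 11.95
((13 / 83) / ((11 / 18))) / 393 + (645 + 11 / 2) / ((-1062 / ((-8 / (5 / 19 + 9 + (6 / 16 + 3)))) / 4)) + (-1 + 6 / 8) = 635172534751 / 488004639012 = 1.30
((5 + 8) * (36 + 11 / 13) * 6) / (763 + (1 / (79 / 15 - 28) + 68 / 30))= 7350255 / 1957057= 3.76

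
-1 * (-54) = 54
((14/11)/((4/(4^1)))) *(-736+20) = -10024/11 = -911.27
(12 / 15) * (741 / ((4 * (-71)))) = -741 / 355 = -2.09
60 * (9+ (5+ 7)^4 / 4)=311580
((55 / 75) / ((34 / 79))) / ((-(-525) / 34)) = 869 / 7875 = 0.11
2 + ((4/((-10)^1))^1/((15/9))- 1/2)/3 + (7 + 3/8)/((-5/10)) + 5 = -2399/300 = -8.00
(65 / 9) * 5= 325 / 9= 36.11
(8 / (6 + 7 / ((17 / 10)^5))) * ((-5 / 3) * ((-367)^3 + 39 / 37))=51936718958988880 / 511662381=101505838.40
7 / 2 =3.50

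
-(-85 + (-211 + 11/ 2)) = 581/ 2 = 290.50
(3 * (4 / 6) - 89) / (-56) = 87 / 56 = 1.55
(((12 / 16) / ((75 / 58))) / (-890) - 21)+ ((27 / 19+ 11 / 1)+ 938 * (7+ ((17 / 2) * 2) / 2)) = 12285470449 / 845500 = 14530.42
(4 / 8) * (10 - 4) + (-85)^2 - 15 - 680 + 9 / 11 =71872 / 11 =6533.82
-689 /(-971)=689 /971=0.71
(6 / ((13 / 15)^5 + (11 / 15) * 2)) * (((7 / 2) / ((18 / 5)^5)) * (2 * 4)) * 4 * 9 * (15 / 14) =48828125 / 8910258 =5.48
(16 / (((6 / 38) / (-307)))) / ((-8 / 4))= 15554.67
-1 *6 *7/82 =-21/41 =-0.51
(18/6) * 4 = 12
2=2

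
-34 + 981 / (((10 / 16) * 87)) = -2314 / 145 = -15.96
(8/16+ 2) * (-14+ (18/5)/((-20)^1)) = -709/20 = -35.45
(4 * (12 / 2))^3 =13824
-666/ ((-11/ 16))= 10656/ 11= 968.73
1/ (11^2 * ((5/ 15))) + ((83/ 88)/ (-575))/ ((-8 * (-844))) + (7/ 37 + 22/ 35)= 820111727693/ 973364268800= 0.84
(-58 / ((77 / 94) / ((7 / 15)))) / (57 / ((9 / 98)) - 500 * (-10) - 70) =-1363 / 228965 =-0.01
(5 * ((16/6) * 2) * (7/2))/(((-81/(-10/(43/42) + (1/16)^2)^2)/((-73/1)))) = 29513585626595/3680722944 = 8018.42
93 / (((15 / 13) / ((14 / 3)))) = 5642 / 15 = 376.13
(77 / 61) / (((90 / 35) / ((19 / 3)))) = 10241 / 3294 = 3.11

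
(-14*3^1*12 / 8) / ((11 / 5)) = -28.64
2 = 2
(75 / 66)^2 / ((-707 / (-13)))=8125 / 342188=0.02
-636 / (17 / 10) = -6360 / 17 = -374.12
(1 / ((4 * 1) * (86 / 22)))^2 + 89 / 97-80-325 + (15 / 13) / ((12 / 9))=-15042031911 / 37305424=-403.21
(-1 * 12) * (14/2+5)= -144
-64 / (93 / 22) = -1408 / 93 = -15.14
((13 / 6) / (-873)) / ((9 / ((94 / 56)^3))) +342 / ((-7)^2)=7221558973 / 1034861184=6.98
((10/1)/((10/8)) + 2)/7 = 10/7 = 1.43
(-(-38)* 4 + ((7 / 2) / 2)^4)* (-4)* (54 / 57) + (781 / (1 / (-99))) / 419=-202801275 / 254752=-796.07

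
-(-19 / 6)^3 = 6859 / 216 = 31.75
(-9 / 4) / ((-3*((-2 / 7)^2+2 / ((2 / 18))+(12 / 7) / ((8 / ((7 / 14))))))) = 147 / 3565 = 0.04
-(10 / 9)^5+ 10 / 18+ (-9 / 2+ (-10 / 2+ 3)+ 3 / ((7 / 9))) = -3125543 / 826686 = -3.78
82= 82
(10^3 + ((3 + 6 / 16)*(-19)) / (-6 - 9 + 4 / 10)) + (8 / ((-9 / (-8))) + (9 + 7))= 5400557 / 5256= 1027.50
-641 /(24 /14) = -4487 /12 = -373.92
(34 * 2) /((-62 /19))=-646 /31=-20.84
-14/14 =-1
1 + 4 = 5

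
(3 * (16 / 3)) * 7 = 112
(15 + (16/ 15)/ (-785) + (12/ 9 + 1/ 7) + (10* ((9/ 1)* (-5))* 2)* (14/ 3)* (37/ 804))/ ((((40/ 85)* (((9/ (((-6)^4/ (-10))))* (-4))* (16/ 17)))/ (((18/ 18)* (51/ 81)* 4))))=-99940850299/ 27612375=-3619.42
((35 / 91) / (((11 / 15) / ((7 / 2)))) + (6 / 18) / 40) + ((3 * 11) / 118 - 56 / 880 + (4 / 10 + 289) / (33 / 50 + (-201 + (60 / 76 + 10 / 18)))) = 0.61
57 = 57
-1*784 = -784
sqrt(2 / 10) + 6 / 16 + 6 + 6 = 12.82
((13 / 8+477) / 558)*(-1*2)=-1.72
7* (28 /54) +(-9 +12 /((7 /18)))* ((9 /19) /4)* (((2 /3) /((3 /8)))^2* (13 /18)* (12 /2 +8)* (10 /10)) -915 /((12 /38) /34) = -50493901 /513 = -98428.66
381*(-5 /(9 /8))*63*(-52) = 5547360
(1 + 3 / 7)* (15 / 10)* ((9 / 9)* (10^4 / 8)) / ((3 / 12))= 75000 / 7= 10714.29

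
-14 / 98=-1 / 7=-0.14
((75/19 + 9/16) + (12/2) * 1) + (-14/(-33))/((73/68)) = 7986163/732336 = 10.91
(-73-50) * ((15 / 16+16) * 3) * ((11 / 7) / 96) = -102.31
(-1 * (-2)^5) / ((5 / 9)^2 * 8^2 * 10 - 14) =0.17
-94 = -94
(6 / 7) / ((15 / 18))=36 / 35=1.03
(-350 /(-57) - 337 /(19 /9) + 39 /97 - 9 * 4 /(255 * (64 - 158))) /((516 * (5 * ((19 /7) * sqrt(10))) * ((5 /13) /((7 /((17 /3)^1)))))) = -538496657153 * sqrt(10) /76696290648750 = -0.02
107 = 107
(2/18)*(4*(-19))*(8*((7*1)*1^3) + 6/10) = -21508/45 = -477.96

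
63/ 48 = 21/ 16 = 1.31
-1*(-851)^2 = -724201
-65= -65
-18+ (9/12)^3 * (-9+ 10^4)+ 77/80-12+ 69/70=9378659/2240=4186.90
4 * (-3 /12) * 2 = -2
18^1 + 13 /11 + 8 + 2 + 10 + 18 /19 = 40.13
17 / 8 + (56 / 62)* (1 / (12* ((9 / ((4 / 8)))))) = 14257 / 6696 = 2.13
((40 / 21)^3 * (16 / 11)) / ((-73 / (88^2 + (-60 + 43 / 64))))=-7869104000 / 7436583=-1058.16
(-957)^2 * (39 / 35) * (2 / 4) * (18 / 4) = 2296164.28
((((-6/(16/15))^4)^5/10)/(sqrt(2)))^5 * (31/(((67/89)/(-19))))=-1422683150245312804200532000000000000000000000000000000000000000000000000.00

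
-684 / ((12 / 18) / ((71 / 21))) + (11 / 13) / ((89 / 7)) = -28093735 / 8099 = -3468.79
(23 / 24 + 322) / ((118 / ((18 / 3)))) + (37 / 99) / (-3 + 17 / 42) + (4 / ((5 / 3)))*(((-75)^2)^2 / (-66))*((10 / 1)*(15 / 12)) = -24417675489149 / 1697784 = -14382086.00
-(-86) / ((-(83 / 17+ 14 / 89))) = -130118 / 7625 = -17.06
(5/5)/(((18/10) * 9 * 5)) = 1/81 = 0.01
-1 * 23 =-23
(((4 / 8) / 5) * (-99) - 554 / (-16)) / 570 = 989 / 22800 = 0.04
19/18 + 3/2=23/9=2.56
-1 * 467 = -467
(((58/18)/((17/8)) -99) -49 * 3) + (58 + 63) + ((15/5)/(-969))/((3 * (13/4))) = -4666583/37791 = -123.48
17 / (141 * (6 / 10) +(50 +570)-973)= -85 / 1342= -0.06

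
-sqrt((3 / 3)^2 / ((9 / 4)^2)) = -4 / 9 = -0.44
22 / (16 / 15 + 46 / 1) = 165 / 353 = 0.47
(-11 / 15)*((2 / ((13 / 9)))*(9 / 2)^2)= -2673 / 130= -20.56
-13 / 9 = -1.44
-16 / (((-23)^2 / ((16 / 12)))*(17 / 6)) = -128 / 8993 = -0.01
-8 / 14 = -4 / 7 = -0.57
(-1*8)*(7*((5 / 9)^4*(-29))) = 1015000 / 6561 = 154.70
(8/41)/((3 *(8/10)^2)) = 25/246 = 0.10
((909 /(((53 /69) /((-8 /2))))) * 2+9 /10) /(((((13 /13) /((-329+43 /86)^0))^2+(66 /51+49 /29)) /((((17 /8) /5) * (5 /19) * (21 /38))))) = -883032745203 /6012353920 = -146.87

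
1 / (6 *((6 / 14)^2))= 49 / 54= 0.91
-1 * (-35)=35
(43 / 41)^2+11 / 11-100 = -164570 / 1681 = -97.90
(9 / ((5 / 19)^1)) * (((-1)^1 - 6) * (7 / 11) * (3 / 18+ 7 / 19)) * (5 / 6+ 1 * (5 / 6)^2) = -2989 / 24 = -124.54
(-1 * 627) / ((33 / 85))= -1615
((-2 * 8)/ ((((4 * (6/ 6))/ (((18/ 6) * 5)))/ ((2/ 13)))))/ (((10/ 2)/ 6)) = -144/ 13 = -11.08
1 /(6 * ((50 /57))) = 19 /100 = 0.19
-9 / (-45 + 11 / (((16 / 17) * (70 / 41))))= 10080 / 42733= 0.24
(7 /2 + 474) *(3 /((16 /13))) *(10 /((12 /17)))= 1055275 /64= 16488.67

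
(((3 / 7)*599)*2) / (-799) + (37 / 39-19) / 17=-371782 / 218127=-1.70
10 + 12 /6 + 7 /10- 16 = -33 /10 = -3.30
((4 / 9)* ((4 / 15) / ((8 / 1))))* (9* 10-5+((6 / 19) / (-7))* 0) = 34 / 27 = 1.26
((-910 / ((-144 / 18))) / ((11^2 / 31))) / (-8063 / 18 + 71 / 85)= -348075 / 5340214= -0.07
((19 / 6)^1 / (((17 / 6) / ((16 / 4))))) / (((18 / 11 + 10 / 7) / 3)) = 4389 / 1003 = 4.38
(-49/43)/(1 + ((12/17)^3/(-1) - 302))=240737/63663263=0.00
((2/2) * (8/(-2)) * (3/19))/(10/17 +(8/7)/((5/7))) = -170/589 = -0.29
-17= -17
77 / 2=38.50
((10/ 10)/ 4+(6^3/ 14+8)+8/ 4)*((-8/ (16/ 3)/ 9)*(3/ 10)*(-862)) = 1106.75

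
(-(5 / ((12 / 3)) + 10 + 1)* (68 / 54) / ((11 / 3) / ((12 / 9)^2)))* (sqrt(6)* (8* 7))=-373184* sqrt(6) / 891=-1025.94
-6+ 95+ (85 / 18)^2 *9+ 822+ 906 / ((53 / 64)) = 4208537 / 1908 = 2205.73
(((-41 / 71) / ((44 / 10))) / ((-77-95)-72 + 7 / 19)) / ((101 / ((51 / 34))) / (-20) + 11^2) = 0.00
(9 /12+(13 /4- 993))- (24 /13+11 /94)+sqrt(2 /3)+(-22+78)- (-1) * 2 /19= -21705531 /23218+sqrt(6) /3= -934.04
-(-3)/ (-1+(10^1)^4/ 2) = 3/ 4999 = 0.00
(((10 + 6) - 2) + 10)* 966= 23184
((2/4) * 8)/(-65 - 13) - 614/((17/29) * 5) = -694604/3315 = -209.53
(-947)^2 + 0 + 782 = 897591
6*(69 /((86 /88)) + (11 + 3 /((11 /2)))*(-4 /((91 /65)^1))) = 747312 /3311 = 225.71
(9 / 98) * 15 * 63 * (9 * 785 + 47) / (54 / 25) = 285750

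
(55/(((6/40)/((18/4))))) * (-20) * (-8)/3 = 88000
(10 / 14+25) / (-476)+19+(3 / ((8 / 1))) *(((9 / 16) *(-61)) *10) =-5849707 / 53312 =-109.73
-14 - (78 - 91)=-1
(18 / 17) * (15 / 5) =54 / 17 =3.18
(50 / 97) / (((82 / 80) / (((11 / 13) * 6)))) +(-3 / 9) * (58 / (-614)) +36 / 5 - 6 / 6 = 2091471896 / 238083105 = 8.78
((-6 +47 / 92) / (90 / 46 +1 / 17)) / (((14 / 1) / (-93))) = 798405 / 44128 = 18.09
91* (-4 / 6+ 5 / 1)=1183 / 3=394.33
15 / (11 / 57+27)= 171 / 310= 0.55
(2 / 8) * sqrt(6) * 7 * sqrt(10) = 7 * sqrt(15) / 2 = 13.56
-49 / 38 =-1.29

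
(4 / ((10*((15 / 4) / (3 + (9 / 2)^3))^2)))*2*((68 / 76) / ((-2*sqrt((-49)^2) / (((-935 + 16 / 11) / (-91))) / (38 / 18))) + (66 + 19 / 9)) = 539644074643 / 15765750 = 34228.89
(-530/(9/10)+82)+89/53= -240985/477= -505.21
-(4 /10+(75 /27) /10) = -61 /90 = -0.68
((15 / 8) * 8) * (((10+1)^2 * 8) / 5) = 2904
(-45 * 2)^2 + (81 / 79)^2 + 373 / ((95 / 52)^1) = 4924123231 / 592895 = 8305.22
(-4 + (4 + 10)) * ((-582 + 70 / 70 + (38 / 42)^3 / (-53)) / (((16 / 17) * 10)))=-617.33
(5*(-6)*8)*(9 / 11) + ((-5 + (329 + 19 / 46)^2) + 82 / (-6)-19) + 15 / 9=2520339003 / 23276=108280.59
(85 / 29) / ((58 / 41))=3485 / 1682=2.07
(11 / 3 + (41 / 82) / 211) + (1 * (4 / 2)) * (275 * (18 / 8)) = 785660 / 633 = 1241.17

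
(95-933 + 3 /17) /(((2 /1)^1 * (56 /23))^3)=-7.26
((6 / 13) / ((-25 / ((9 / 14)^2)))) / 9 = -27 / 31850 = -0.00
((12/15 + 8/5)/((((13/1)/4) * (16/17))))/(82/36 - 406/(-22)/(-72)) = 0.39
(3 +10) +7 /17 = 228 /17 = 13.41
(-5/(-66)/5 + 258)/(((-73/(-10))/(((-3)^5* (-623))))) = 4296672135/803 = 5350774.76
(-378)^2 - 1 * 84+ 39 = 142839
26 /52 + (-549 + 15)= -1067 /2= -533.50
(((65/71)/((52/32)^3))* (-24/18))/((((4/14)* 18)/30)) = -179200/107991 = -1.66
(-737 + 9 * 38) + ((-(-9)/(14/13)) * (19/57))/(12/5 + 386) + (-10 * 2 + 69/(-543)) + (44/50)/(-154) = -51071119229/123025700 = -415.13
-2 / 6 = -1 / 3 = -0.33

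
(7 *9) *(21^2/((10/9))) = 250047/10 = 25004.70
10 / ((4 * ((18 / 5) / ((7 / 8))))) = 175 / 288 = 0.61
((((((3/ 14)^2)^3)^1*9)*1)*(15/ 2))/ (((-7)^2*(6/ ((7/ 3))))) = 10935/ 210827008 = 0.00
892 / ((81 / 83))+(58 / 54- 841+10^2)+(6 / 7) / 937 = 92495504 / 531279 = 174.10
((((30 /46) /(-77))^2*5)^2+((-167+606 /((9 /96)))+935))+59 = 71723478311258596 /9837262146481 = 7291.00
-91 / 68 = -1.34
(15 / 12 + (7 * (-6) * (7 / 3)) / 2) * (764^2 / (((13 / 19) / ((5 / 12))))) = -661947745 / 39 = -16973019.10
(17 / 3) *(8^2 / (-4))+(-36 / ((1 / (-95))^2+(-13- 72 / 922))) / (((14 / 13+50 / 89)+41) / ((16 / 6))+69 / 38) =-53546277535661 / 591592702464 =-90.51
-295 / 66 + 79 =4919 / 66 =74.53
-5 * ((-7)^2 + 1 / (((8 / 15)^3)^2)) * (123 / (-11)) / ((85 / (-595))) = -104334606705 / 2883584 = -36182.27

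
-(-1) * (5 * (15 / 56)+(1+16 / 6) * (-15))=-3005 / 56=-53.66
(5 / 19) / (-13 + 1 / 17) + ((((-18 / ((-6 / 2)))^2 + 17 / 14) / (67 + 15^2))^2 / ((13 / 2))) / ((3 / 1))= -1328254615 / 68108712672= -0.02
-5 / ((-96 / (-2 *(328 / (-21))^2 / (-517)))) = 33620 / 683991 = 0.05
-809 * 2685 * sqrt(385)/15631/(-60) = 144811 * sqrt(385)/62524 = 45.44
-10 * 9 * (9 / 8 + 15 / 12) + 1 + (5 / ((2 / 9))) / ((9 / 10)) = -751 / 4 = -187.75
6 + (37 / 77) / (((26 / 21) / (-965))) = -368.53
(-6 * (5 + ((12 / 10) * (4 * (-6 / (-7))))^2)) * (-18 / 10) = 236.82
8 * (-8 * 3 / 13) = -192 / 13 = -14.77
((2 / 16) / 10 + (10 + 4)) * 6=3363 / 40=84.08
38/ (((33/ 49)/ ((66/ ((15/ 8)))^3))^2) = 22411266152726528/ 140625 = 159369003752.72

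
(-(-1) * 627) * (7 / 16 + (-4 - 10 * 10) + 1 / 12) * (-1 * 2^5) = 2076206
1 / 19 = 0.05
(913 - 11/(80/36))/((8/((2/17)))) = 18161/1360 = 13.35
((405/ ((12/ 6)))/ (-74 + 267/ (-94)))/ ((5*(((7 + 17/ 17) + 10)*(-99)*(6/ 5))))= 235/ 953436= 0.00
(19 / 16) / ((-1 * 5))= -19 / 80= -0.24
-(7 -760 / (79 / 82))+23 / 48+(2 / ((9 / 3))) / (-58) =28677031 / 36656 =782.33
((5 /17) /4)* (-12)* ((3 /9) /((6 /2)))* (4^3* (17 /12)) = -80 /9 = -8.89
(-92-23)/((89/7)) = -805/89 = -9.04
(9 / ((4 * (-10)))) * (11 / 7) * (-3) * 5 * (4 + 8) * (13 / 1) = 11583 / 14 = 827.36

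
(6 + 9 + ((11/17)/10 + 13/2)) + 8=2513/85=29.56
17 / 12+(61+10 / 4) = 779 / 12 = 64.92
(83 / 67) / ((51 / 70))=5810 / 3417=1.70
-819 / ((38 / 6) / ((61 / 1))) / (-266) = 21411 / 722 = 29.66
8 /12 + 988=2966 /3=988.67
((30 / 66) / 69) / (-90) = -1 / 13662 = -0.00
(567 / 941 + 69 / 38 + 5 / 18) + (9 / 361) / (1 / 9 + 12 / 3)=305671994 / 113120433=2.70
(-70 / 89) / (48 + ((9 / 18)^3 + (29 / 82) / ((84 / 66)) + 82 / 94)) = -7553840 / 473247443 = -0.02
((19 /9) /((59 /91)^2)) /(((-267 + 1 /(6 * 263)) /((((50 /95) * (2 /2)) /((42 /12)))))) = -2489032 /879979395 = -0.00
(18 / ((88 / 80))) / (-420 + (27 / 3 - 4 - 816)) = -180 / 13541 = -0.01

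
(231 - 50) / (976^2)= 181 / 952576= 0.00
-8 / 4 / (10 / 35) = -7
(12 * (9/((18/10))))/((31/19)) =1140/31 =36.77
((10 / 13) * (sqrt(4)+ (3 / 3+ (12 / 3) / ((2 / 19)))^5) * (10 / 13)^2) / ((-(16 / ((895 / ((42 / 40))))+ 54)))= -201876649737500 / 265544799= -760235.75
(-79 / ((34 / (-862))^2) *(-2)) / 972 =14675119 / 140454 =104.48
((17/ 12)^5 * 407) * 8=577881799/ 31104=18579.02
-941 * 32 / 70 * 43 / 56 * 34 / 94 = -1375742 / 11515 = -119.47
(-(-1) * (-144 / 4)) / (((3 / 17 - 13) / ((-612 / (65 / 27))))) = -5056344 / 7085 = -713.67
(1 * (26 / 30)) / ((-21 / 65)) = -169 / 63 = -2.68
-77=-77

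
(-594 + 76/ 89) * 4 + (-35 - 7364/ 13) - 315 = -3805426/ 1157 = -3289.05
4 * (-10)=-40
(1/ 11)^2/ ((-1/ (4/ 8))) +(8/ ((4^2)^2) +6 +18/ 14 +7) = 387935/ 27104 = 14.31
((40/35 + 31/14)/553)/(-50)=-47/387100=-0.00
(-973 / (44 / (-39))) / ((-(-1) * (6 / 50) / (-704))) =-5059600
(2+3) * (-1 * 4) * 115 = -2300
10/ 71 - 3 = -203/ 71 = -2.86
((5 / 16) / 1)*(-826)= -2065 / 8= -258.12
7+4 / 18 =65 / 9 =7.22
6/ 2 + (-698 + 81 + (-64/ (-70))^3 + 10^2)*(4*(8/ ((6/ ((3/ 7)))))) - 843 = -606242712/ 300125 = -2019.97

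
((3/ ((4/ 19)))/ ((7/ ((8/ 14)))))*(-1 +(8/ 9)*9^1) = 57/ 7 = 8.14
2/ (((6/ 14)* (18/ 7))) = 49/ 27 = 1.81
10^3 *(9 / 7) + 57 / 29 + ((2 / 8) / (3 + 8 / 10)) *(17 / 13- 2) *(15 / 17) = 4390320579 / 3409588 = 1287.64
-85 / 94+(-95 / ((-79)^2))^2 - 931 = -3411987297169 / 3661307614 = -931.90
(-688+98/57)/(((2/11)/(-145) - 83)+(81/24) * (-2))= 249572840/32638941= 7.65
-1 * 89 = -89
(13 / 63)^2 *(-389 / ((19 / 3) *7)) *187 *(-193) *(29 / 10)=68807094499 / 1759590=39104.05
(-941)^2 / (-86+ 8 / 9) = -7969329 / 766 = -10403.82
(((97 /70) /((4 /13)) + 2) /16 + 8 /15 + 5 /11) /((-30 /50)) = -206141 /88704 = -2.32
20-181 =-161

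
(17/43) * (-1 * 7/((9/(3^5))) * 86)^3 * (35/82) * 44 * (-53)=69283182209970960/41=1689833712438316.10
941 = 941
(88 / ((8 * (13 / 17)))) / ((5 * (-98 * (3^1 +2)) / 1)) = -187 / 31850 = -0.01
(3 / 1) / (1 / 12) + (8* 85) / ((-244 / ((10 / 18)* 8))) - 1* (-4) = 15160 / 549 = 27.61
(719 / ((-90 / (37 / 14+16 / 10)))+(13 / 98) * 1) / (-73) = 165439 / 357700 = 0.46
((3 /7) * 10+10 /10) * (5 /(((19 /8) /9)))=13320 /133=100.15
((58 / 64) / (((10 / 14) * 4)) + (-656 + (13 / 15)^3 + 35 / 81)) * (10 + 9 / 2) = -24602477033 / 2592000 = -9491.70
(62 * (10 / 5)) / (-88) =-31 / 22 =-1.41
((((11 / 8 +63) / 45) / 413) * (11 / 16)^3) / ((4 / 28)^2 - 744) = -959651 / 634310000640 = -0.00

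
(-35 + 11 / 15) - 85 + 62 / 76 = -67517 / 570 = -118.45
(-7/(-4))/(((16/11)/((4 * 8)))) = 38.50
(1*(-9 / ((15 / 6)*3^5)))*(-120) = 16 / 9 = 1.78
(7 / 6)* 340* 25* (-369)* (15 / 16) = -3430546.88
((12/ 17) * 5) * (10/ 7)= 600/ 119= 5.04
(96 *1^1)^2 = 9216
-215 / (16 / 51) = -10965 / 16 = -685.31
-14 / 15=-0.93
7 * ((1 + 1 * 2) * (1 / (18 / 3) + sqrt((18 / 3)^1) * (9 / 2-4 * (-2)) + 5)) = 217 / 2 + 525 * sqrt(6) / 2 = 751.49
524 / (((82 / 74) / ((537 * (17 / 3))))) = 58997684 / 41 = 1438967.90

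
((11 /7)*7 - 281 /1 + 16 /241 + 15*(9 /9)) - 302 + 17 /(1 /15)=-301.93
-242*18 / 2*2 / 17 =-4356 / 17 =-256.24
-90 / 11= -8.18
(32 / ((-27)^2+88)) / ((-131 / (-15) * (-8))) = -0.00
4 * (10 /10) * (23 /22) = 46 /11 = 4.18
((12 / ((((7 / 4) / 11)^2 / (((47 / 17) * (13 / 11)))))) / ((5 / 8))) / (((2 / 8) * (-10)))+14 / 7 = -20605262 / 20825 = -989.45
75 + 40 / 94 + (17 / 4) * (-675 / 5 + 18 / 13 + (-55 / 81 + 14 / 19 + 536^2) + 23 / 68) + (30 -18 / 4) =18363387798095 / 15045264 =1220542.74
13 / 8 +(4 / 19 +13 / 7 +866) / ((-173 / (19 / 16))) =-83967 / 19376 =-4.33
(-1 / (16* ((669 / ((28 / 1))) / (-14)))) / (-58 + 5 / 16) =-392 / 617487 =-0.00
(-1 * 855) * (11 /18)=-1045 /2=-522.50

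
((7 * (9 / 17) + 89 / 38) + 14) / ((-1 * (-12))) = 4317 / 2584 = 1.67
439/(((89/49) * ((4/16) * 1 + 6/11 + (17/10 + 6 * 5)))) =4732420/636261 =7.44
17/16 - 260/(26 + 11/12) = -44429/5168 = -8.60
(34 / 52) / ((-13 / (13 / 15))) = -17 / 390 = -0.04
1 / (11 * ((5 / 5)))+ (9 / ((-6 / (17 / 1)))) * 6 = -1682 / 11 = -152.91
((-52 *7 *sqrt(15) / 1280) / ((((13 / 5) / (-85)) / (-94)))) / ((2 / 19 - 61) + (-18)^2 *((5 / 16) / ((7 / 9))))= -3719345 *sqrt(15) / 294872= -48.85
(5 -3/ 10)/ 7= 47/ 70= 0.67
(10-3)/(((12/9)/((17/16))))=357/64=5.58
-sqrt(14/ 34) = -sqrt(119)/ 17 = -0.64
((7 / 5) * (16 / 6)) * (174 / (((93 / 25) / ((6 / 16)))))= 2030 / 31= 65.48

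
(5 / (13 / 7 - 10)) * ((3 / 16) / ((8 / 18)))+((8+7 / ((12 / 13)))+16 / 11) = 673301 / 40128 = 16.78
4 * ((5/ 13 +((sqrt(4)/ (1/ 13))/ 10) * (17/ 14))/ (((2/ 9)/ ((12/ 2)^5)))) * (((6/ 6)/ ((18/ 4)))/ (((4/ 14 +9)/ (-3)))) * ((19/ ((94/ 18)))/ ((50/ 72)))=-925691804928/ 4964375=-186466.94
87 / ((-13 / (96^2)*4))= -200448 / 13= -15419.08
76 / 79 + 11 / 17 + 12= 18277 / 1343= 13.61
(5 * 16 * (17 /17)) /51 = 80 /51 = 1.57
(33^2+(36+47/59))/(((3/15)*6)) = 166055/177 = 938.16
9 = 9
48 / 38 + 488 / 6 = 4708 / 57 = 82.60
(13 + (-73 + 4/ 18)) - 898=-8620/ 9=-957.78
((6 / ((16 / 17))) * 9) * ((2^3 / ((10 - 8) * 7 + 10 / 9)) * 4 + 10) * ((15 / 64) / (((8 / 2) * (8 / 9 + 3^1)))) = 75087 / 7168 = 10.48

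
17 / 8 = 2.12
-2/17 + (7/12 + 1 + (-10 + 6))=-2.53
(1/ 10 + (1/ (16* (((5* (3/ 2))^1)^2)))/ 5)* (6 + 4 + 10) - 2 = 1/ 225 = 0.00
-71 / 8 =-8.88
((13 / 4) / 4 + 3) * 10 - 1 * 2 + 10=369 / 8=46.12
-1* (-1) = 1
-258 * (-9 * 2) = 4644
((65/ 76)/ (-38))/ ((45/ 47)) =-611/ 25992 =-0.02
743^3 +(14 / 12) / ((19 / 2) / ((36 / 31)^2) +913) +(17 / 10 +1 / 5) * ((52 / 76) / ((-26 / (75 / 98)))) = 410172406.96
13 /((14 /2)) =13 /7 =1.86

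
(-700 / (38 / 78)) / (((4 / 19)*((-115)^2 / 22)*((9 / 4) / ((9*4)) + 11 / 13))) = -59488 / 4761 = -12.49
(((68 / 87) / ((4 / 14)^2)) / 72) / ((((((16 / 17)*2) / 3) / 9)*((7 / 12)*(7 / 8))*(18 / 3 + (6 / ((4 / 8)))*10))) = 289 / 9744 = 0.03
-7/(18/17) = -119/18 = -6.61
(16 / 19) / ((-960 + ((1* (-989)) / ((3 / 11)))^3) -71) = -108 / 6115902444061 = -0.00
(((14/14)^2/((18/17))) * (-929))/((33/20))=-157930/297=-531.75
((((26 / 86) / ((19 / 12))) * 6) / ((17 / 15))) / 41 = 0.02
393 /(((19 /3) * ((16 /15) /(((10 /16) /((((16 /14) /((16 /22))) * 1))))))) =618975 /26752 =23.14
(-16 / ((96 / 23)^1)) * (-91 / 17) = 2093 / 102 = 20.52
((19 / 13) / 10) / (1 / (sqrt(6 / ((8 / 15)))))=57*sqrt(5) / 260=0.49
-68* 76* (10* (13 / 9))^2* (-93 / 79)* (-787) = -2130814462400 / 2133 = -998975369.15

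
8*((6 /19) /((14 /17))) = 408 /133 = 3.07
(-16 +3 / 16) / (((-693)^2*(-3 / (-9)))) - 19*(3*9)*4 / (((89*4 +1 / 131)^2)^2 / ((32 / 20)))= -545152468101428647843 / 5507632324664543336210640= -0.00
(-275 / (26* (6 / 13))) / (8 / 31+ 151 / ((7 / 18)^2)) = -0.02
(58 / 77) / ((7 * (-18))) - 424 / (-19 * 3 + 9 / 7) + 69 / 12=16843217 / 1261260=13.35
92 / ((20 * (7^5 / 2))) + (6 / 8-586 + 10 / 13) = -2554073363 / 4369820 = -584.48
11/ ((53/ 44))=484/ 53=9.13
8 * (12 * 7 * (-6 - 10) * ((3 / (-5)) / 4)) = 8064 / 5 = 1612.80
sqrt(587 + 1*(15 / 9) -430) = 2*sqrt(357) / 3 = 12.60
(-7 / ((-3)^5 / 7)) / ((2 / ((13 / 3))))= 637 / 1458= 0.44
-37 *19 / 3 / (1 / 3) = -703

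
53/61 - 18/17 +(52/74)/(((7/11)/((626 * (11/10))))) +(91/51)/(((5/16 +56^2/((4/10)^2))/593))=38420973110977/50537383029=760.25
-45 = -45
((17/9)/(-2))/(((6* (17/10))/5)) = -25/54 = -0.46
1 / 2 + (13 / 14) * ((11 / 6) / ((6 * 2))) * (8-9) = 361 / 1008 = 0.36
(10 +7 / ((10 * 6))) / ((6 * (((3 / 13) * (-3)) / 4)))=-7891 / 810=-9.74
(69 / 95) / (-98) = -69 / 9310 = -0.01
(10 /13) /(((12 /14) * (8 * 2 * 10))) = 7 /1248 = 0.01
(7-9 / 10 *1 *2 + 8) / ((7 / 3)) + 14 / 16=1829 / 280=6.53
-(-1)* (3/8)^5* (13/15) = 1053/163840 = 0.01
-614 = -614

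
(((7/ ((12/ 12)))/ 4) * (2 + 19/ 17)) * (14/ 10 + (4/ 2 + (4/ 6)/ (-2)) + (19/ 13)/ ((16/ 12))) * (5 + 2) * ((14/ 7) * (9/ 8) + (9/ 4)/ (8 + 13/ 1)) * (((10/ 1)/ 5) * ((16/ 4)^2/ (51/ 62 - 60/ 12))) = -6903886/ 2405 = -2870.64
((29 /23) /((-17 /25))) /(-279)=725 /109089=0.01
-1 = -1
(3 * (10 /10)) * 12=36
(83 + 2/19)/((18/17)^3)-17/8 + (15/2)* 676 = 71164840/13851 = 5137.88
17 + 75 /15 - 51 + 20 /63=-1807 /63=-28.68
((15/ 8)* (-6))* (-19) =855/ 4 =213.75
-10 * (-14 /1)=140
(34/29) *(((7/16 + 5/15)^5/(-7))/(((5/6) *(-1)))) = 0.05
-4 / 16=-1 / 4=-0.25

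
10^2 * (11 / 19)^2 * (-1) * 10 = -121000 / 361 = -335.18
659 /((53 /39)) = 484.92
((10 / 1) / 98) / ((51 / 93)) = 155 / 833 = 0.19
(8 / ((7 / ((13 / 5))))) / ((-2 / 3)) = -156 / 35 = -4.46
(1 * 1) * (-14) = -14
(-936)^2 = 876096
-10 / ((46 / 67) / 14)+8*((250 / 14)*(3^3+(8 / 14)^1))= 4209190 / 1127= 3734.86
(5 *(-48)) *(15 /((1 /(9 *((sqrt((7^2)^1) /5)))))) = -45360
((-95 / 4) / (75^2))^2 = 361 / 20250000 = 0.00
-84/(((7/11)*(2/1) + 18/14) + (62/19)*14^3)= -122892/13103599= -0.01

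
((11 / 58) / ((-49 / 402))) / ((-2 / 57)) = 126027 / 2842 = 44.34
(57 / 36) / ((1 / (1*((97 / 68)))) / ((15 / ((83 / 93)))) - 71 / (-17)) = 14568915 / 38813252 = 0.38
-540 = -540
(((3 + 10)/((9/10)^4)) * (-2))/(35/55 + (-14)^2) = -2860000/14191443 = -0.20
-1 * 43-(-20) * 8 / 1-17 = 100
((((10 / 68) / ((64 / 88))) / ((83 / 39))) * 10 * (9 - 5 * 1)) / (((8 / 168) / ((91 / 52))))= 1576575 / 11288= 139.67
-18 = -18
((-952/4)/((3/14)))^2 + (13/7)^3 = 3808082605/3087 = 1233586.85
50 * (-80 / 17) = -4000 / 17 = -235.29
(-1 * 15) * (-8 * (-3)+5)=-435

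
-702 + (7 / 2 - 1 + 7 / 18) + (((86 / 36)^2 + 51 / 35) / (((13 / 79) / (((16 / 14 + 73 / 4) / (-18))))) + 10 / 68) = -314033717197 / 421031520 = -745.87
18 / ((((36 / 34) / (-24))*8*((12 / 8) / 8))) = -272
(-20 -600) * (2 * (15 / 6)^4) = -96875 / 2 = -48437.50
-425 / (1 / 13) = -5525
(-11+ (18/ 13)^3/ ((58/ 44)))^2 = 327800906521/ 4059346369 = 80.75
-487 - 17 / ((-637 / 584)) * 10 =-210939 / 637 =-331.14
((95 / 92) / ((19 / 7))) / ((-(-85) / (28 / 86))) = 0.00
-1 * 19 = -19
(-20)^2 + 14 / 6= 1207 / 3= 402.33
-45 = -45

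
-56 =-56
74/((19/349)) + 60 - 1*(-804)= 42242/19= 2223.26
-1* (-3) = 3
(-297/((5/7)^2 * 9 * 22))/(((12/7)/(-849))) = 291207/200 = 1456.04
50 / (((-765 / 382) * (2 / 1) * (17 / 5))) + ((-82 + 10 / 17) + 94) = 23192 / 2601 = 8.92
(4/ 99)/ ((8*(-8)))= -1/ 1584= -0.00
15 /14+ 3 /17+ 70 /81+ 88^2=149329549 /19278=7746.11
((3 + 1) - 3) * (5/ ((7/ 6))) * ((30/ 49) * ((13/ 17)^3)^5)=46067303712681681300/ 981811106667866816999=0.05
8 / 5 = 1.60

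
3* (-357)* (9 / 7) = -1377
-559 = -559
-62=-62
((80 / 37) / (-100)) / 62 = -2 / 5735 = -0.00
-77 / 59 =-1.31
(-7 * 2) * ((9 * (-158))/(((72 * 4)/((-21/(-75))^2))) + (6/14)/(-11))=328067/55000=5.96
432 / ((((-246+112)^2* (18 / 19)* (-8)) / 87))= -4959 / 17956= -0.28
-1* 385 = -385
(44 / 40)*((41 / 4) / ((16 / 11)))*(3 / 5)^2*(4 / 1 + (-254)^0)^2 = 44649 / 640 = 69.76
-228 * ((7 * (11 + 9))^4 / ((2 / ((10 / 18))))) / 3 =-8110044444.44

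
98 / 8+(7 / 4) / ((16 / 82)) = 679 / 32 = 21.22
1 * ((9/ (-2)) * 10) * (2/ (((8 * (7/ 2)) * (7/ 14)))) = -45/ 7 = -6.43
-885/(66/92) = -13570/11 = -1233.64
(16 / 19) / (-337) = -16 / 6403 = -0.00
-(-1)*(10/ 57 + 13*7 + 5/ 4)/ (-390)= -1621/ 6840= -0.24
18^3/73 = 5832/73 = 79.89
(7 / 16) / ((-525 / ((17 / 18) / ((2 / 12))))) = -17 / 3600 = -0.00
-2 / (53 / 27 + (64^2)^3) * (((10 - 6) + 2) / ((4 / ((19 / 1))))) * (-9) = 0.00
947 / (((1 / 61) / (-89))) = -5141263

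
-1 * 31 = -31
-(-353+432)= -79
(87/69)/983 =29/22609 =0.00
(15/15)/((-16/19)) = -19/16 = -1.19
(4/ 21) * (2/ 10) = 4/ 105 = 0.04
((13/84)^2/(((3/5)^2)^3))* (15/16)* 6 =13203125/4572288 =2.89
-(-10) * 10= 100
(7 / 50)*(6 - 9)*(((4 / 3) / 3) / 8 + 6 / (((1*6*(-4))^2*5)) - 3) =29659 / 24000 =1.24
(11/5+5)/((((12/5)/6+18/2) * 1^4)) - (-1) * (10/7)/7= 2234/2303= 0.97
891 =891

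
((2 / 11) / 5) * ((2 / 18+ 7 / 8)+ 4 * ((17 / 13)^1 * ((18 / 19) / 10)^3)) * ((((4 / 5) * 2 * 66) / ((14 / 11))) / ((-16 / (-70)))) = 8744189399 / 668752500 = 13.08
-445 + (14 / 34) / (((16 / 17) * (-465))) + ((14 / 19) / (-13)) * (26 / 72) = -445.02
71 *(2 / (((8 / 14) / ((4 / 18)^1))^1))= 55.22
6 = 6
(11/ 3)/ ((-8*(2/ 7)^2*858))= -49/ 7488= -0.01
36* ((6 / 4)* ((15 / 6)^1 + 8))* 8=4536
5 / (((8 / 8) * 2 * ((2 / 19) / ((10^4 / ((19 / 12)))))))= 150000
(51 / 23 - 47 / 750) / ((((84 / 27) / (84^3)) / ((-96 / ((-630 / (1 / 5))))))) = 899192448 / 71875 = 12510.50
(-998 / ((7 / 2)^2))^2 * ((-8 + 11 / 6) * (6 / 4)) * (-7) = 147408592 / 343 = 429762.66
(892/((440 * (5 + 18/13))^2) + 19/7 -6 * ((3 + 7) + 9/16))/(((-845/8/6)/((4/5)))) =1698977170092/616320079375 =2.76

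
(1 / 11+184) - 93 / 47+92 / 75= 7108964 / 38775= 183.34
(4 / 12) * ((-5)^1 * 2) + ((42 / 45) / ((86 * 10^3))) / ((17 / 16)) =-1522912 / 456875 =-3.33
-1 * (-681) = 681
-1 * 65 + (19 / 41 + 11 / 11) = -2605 / 41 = -63.54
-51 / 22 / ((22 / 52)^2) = -17238 / 1331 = -12.95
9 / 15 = 3 / 5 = 0.60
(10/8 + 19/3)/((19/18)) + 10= 653/38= 17.18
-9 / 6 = -3 / 2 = -1.50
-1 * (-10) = 10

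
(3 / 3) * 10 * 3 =30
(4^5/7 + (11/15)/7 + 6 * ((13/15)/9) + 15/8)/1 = 148.84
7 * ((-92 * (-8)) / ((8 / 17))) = 10948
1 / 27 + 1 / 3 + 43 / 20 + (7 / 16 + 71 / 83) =683647 / 179280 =3.81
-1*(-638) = 638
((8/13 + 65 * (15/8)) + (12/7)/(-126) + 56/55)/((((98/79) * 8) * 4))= 8203320737/2636874240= 3.11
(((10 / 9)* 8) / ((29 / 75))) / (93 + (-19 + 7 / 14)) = 0.31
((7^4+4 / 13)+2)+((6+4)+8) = 31477 / 13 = 2421.31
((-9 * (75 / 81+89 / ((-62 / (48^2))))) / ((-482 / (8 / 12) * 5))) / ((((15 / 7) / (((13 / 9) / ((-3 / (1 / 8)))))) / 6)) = 251840771 / 181545300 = 1.39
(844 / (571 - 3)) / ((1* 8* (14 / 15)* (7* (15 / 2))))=211 / 55664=0.00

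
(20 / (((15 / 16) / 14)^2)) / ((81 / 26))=5218304 / 3645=1431.63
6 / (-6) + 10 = 9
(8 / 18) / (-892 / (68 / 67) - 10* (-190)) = 68 / 156231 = 0.00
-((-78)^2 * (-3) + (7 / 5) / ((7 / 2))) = 91258 / 5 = 18251.60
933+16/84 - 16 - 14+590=31357/21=1493.19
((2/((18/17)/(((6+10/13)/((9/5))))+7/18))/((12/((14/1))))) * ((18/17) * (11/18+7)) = 632940/22567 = 28.05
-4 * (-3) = 12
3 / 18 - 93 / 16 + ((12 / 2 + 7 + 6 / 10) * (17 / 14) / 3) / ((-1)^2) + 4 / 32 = -9 / 560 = -0.02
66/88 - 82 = -325/4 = -81.25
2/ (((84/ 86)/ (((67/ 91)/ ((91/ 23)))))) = 66263/ 173901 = 0.38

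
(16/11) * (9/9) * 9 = 144/11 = 13.09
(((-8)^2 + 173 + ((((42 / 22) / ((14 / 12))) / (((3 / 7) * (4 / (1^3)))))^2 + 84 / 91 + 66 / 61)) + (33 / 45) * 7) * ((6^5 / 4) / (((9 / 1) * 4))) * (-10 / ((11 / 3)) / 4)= -38091445533 / 4221932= -9022.28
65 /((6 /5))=325 /6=54.17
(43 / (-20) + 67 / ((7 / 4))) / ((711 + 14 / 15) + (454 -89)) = 15177 / 452312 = 0.03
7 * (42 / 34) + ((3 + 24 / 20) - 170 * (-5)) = 73342 / 85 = 862.85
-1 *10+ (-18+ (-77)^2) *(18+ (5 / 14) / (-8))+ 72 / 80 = 59430009 / 560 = 106125.02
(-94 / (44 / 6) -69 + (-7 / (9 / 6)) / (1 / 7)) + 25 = -2953 / 33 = -89.48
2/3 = 0.67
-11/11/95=-1/95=-0.01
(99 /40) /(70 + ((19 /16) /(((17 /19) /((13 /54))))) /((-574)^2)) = 5444261424 /153979113115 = 0.04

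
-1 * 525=-525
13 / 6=2.17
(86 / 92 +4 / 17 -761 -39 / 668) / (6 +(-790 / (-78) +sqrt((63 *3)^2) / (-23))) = -7740474573 / 80582176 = -96.06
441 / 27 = 49 / 3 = 16.33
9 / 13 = 0.69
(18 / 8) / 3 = 3 / 4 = 0.75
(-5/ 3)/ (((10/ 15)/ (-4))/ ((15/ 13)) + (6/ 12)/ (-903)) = 11.49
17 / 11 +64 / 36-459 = -45112 / 99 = -455.68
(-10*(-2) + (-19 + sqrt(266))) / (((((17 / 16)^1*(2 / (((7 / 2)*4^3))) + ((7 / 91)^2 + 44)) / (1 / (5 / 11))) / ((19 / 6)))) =31647616 / 199949655 + 31647616*sqrt(266) / 199949655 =2.74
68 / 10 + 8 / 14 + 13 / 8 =2519 / 280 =9.00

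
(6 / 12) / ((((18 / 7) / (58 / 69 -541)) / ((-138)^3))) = 276029026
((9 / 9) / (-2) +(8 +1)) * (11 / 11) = 17 / 2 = 8.50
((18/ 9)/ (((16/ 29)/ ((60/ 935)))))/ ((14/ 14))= 87/ 374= 0.23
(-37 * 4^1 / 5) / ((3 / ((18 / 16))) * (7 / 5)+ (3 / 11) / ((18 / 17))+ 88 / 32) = -6512 / 1483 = -4.39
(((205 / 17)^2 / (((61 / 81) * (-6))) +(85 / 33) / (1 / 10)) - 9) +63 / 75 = -424231231 / 29087850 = -14.58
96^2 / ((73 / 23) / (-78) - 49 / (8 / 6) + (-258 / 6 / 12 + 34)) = -16533504 / 11435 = -1445.87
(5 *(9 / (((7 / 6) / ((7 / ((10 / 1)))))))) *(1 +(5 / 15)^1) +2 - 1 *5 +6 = 39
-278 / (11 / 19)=-5282 / 11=-480.18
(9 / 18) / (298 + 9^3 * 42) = 1 / 61832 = 0.00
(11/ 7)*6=66/ 7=9.43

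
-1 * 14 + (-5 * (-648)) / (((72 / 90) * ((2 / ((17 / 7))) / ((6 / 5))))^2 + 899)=-24319922 / 2339083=-10.40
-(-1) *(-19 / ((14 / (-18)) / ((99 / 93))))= 26.00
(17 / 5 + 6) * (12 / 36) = 47 / 15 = 3.13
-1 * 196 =-196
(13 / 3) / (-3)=-13 / 9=-1.44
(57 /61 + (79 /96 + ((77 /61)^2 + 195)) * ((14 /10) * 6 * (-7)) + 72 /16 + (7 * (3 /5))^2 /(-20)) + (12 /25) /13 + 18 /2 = -1121720473087 /96746000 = -11594.49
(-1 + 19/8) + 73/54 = 589/216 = 2.73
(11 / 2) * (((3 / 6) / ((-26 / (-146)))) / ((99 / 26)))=73 / 18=4.06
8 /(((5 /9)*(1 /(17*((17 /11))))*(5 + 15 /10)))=58.20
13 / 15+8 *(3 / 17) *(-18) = -6259 / 255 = -24.55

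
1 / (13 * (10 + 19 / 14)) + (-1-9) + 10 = 14 / 2067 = 0.01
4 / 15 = 0.27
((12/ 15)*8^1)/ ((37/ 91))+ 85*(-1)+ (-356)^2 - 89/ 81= 126665.64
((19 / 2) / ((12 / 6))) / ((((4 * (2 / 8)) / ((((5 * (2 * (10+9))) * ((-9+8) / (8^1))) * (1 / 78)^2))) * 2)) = -0.01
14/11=1.27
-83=-83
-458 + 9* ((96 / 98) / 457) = -10255562 / 22393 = -457.98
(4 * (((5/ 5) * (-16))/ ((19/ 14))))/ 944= -56/ 1121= -0.05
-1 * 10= -10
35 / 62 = 0.56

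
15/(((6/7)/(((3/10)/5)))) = 21/20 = 1.05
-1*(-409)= 409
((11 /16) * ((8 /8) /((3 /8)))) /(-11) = -0.17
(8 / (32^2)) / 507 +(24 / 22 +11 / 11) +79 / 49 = 129532955 / 34978944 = 3.70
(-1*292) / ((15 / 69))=-6716 / 5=-1343.20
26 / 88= 13 / 44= 0.30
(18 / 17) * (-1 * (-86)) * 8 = 12384 / 17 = 728.47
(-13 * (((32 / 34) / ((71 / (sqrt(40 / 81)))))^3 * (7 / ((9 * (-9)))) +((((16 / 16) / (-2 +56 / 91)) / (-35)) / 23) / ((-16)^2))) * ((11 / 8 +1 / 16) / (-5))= 169 / 12902400- 8572928 * sqrt(10) / 103832750257407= 0.00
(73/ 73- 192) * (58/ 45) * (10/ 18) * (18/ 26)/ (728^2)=-5539/ 31004064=-0.00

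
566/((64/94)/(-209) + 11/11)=5559818/9791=567.85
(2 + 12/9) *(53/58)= 265/87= 3.05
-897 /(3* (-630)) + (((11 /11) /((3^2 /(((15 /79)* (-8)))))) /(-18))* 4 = 76463 /149310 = 0.51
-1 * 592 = -592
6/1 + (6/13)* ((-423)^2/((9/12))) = 1431510/13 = 110116.15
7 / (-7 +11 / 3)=-21 / 10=-2.10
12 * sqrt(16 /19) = 48 * sqrt(19) /19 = 11.01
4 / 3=1.33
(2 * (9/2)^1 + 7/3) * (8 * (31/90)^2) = 65348/6075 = 10.76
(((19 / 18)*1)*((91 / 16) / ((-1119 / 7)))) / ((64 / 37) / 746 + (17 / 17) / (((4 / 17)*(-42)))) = 3134677 / 8252676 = 0.38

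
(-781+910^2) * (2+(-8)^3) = -421932690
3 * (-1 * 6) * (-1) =18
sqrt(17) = 4.12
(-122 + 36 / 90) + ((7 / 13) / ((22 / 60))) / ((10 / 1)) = -86839 / 715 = -121.45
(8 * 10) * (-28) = -2240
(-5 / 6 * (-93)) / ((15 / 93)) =961 / 2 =480.50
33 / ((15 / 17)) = 187 / 5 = 37.40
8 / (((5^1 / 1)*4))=2 / 5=0.40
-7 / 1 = -7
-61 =-61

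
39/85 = 0.46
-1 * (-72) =72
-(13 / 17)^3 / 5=-2197 / 24565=-0.09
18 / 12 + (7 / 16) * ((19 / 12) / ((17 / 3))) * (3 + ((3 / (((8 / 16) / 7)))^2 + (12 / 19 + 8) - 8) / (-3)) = -76201 / 1088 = -70.04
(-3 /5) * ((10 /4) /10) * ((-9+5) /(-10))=-3 /50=-0.06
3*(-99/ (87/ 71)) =-7029/ 29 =-242.38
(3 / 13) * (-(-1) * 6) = 18 / 13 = 1.38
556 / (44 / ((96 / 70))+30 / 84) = 46704 / 2725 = 17.14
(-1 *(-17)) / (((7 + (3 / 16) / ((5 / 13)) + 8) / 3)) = 1360 / 413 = 3.29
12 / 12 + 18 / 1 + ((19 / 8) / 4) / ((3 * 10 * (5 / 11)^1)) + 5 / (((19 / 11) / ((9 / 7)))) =14533397 / 638400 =22.77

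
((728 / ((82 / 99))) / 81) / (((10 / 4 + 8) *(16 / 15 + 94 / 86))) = 245960 / 514017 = 0.48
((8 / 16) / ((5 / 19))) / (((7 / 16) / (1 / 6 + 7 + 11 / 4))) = 646 / 15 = 43.07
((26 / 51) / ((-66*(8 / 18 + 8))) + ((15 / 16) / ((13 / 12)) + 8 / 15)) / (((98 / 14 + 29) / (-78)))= -968447 / 319770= -3.03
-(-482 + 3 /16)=7709 /16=481.81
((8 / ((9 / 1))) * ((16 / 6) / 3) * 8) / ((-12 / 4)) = -512 / 243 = -2.11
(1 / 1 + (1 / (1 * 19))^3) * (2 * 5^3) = 1715000 / 6859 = 250.04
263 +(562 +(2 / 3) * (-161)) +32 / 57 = 40939 / 57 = 718.23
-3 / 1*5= -15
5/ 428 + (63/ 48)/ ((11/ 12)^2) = 81497/ 51788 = 1.57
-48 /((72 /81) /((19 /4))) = -513 /2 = -256.50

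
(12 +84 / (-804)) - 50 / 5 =127 / 67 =1.90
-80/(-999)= 80/999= 0.08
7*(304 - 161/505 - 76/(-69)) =74341057/34845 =2133.48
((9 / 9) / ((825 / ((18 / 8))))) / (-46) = -3 / 50600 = -0.00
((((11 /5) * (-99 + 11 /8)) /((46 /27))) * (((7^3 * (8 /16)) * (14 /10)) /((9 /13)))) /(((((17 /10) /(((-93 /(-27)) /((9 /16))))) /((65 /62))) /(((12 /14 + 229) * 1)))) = -37949850.60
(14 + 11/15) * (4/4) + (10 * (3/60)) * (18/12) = 15.48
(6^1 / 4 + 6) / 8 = 15 / 16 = 0.94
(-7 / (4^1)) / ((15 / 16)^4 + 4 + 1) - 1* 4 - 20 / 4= -3519433 / 378305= -9.30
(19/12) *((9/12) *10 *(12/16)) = 285/32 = 8.91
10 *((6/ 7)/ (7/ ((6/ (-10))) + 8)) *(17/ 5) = -612/ 77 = -7.95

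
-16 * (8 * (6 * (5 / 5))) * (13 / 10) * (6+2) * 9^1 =-71884.80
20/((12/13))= 65/3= 21.67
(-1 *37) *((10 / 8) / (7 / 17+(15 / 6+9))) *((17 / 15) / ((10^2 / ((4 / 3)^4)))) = -342176 / 2460375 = -0.14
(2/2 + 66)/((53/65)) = 4355/53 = 82.17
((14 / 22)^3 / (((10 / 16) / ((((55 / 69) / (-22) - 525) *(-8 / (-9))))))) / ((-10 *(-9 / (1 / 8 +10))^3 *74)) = -134201151 / 362457920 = -0.37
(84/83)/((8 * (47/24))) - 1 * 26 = -101174/3901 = -25.94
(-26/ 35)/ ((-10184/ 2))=13/ 89110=0.00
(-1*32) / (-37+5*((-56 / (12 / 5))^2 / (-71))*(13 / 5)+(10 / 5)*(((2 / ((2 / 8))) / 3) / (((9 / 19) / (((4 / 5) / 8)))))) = 306720 / 1299353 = 0.24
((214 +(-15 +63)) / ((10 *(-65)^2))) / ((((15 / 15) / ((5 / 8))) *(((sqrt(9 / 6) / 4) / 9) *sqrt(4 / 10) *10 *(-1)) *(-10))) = 393 *sqrt(15) / 845000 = 0.00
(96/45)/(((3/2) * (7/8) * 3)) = 512/945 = 0.54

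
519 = 519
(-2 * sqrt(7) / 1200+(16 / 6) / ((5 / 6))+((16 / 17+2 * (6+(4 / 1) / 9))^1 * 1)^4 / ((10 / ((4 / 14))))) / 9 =20108986135408 / 172614103515 - sqrt(7) / 5400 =116.50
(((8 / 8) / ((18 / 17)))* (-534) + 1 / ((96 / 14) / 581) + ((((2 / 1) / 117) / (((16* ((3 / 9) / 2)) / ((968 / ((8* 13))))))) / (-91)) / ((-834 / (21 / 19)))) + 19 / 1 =-37190661397 / 92836432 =-400.60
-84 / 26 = -42 / 13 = -3.23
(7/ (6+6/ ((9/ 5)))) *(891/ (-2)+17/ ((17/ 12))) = -2601/ 8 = -325.12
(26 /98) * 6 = 78 /49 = 1.59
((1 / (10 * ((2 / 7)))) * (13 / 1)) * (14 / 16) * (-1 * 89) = -56693 / 160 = -354.33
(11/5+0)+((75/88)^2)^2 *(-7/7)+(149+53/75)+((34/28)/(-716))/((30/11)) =853113921126809/5635637145600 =151.38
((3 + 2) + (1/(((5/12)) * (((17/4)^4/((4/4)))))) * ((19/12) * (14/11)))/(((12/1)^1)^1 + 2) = 23036371/64311170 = 0.36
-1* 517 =-517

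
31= 31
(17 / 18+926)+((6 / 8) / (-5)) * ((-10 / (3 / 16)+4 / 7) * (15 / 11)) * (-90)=-61475 / 1386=-44.35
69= 69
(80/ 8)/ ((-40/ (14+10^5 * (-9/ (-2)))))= -112503.50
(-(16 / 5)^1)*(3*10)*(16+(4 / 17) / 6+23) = -3747.76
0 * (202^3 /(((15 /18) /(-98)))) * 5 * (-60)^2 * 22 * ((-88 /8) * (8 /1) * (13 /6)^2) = 0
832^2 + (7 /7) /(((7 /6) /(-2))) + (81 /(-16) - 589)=691628.22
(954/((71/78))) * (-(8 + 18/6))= -818532/71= -11528.62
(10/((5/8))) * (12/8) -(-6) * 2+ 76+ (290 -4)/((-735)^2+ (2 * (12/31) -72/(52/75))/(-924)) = 536441749644/4789635839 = 112.00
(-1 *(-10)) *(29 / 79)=290 / 79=3.67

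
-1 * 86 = -86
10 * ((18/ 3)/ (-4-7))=-60/ 11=-5.45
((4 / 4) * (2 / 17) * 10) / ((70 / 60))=120 / 119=1.01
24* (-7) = -168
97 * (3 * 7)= 2037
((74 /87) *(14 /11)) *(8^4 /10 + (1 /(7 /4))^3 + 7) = 35262924 /78155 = 451.19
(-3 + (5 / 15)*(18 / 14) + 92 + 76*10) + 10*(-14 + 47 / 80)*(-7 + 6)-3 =54911 / 56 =980.55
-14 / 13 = -1.08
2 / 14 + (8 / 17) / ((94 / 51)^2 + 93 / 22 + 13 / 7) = 5117353 / 26585167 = 0.19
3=3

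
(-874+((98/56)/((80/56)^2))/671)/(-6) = 234581257/1610400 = 145.67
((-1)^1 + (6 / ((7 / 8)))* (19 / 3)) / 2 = 21.21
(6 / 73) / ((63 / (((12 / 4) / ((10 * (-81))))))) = -1 / 206955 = -0.00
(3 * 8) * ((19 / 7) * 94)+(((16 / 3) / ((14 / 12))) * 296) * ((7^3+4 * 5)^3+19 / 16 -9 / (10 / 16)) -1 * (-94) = 2265330073786 / 35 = 64723716393.89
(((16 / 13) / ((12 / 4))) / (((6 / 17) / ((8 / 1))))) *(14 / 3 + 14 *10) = 472192 / 351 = 1345.28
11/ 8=1.38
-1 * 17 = -17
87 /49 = 1.78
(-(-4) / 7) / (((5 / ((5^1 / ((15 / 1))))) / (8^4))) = 16384 / 105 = 156.04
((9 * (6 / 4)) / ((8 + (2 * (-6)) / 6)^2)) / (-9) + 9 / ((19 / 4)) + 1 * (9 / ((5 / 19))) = 82201 / 2280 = 36.05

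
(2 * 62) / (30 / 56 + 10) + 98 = 32382 / 295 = 109.77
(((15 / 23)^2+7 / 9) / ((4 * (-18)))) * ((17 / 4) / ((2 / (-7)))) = 21301 / 85698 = 0.25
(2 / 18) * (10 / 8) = 5 / 36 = 0.14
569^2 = 323761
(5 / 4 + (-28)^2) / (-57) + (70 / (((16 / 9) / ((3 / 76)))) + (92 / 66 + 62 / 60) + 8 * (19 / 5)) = 689039 / 33440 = 20.61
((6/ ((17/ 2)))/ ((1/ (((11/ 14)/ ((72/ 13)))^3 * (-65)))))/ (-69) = 0.00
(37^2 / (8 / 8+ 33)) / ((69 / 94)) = 64343 / 1173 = 54.85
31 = 31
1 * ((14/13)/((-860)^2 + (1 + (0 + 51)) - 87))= 14/9614345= 0.00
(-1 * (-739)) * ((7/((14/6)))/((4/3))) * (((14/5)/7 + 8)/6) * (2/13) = 46557/130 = 358.13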